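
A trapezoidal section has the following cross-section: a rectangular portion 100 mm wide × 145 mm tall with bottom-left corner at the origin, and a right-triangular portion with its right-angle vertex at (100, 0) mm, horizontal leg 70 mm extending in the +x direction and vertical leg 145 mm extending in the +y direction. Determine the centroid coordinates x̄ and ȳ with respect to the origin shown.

x̄ = 69.01 mm, ȳ = 66.23 mm

rectangular portion: A = 100 × 145 = 14500.00, centroid at (50.00, 72.50).
triangular portion: A = ½·70·145 = 5075.00, centroid at (123.33, 48.33).
ΣA = 19575.00 mm², ΣAx̄ = 1350916.67 mm³, ΣAȳ = 1296541.67 mm³.
x̄ = 1350916.67/19575.00 = 69.01 mm; ȳ = 1296541.67/19575.00 = 66.23 mm.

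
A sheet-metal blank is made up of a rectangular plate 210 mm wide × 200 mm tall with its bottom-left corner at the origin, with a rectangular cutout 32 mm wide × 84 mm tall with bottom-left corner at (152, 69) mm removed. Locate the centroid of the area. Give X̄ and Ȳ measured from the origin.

plate: A = 210 × 200 = 42000.00, centroid at (105.00, 100.00).
hole: A = −(32 × 84) = -2688.00, centroid at (168.00, 111.00).
ΣA = 39312.00 mm²
ΣAX̄ = (42000.00)(105.00) + (-2688.00)(168.00) = 3958416.00 mm³
ΣAȲ = (42000.00)(100.00) + (-2688.00)(111.00) = 3901632.00 mm³
X̄ = 3958416.00 / 39312.00 = 100.69 mm
Ȳ = 3901632.00 / 39312.00 = 99.25 mm

X̄ = 100.69 mm, Ȳ = 99.25 mm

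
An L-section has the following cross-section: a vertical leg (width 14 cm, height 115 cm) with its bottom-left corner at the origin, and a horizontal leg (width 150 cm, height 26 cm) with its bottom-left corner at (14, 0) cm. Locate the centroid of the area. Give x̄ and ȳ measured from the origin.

x̄ = 65.04 cm, ȳ = 26.00 cm

Part | A | x̄ᵢ | ȳᵢ | A·x̄ᵢ | A·ȳᵢ
vertical leg | 1610.00 | 7.00 | 57.50 | 11270.00 | 92575.00
horizontal leg | 3900.00 | 89.00 | 13.00 | 347100.00 | 50700.00
Σ | 5510.00 |  |  | 358370.00 | 143275.00
x̄ = 358370.00 / 5510.00 = 65.04 cm
ȳ = 143275.00 / 5510.00 = 26.00 cm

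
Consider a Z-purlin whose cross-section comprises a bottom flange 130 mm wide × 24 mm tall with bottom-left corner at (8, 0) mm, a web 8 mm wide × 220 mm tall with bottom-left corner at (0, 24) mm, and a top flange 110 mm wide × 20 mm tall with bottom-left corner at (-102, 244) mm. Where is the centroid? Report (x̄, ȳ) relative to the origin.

x̄ = 18.56 mm, ȳ = 117.53 mm

bottom flange: A = 130 × 24 = 3120.00, centroid at (73.00, 12.00).
web: A = 8 × 220 = 1760.00, centroid at (4.00, 134.00).
top flange: A = 110 × 20 = 2200.00, centroid at (-47.00, 254.00).
ΣA = 7080.00 mm², ΣAx̄ = 131400.00 mm³, ΣAȳ = 832080.00 mm³.
x̄ = 131400.00/7080.00 = 18.56 mm; ȳ = 832080.00/7080.00 = 117.53 mm.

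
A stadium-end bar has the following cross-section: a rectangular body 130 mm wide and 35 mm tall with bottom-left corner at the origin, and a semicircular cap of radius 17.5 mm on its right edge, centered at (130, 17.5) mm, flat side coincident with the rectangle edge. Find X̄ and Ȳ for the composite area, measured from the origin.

rectangular body: A = 130 × 35 = 4550.00, centroid at (65.00, 17.50).
semicircular end: A = ½π·17.5² = 481.06, centroid at (137.43, 17.50).
ΣA = 5031.06 mm²
ΣAX̄ = (4550.00)(65.00) + (481.06)(137.43) = 361860.25 mm³
ΣAȲ = (4550.00)(17.50) + (481.06)(17.50) = 88043.49 mm³
X̄ = 361860.25 / 5031.06 = 71.93 mm
Ȳ = 88043.49 / 5031.06 = 17.50 mm

X̄ = 71.93 mm, Ȳ = 17.50 mm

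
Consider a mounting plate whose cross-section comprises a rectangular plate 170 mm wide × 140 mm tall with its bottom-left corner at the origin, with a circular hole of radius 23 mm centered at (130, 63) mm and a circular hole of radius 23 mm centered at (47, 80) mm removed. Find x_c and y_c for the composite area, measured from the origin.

x_c = 84.43 mm, y_c = 69.76 mm

Part | A | x̄ᵢ | ȳᵢ | A·x̄ᵢ | A·ȳᵢ
plate | 23800.00 | 85.00 | 70.00 | 2023000.00 | 1666000.00
hole 1 | -1661.90 | 130.00 | 63.00 | -216047.33 | -104699.86
hole 2 | -1661.90 | 47.00 | 80.00 | -78109.42 | -132952.20
Σ | 20476.19 |  |  | 1728843.26 | 1428347.94
x_c = 1728843.26 / 20476.19 = 84.43 mm
y_c = 1428347.94 / 20476.19 = 69.76 mm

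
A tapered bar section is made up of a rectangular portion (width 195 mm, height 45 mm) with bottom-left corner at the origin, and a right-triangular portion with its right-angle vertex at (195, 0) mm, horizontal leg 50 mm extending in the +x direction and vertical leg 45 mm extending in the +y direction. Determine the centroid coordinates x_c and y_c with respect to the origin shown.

x_c = 110.47 mm, y_c = 21.65 mm

Part | A | x̄ᵢ | ȳᵢ | A·x̄ᵢ | A·ȳᵢ
rectangular portion | 8775.00 | 97.50 | 22.50 | 855562.50 | 197437.50
triangular portion | 1125.00 | 211.67 | 15.00 | 238125.00 | 16875.00
Σ | 9900.00 |  |  | 1093687.50 | 214312.50
x_c = 1093687.50 / 9900.00 = 110.47 mm
y_c = 214312.50 / 9900.00 = 21.65 mm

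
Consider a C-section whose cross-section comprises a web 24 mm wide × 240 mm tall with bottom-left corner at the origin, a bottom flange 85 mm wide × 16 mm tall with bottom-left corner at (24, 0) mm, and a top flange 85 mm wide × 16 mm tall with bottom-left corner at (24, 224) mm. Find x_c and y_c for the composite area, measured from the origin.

Part | A | x̄ᵢ | ȳᵢ | A·x̄ᵢ | A·ȳᵢ
web | 5760.00 | 12.00 | 120.00 | 69120.00 | 691200.00
bottom flange | 1360.00 | 66.50 | 8.00 | 90440.00 | 10880.00
top flange | 1360.00 | 66.50 | 232.00 | 90440.00 | 315520.00
Σ | 8480.00 |  |  | 250000.00 | 1017600.00
x_c = 250000.00 / 8480.00 = 29.48 mm
y_c = 1017600.00 / 8480.00 = 120.00 mm

x_c = 29.48 mm, y_c = 120.00 mm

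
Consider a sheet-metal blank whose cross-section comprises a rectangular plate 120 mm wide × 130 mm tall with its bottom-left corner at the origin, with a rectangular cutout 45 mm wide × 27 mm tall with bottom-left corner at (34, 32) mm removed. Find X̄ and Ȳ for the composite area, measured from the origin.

Part | A | x̄ᵢ | ȳᵢ | A·x̄ᵢ | A·ȳᵢ
plate | 15600.00 | 60.00 | 65.00 | 936000.00 | 1014000.00
hole | -1215.00 | 56.50 | 45.50 | -68647.50 | -55282.50
Σ | 14385.00 |  |  | 867352.50 | 958717.50
X̄ = 867352.50 / 14385.00 = 60.30 mm
Ȳ = 958717.50 / 14385.00 = 66.65 mm

X̄ = 60.30 mm, Ȳ = 66.65 mm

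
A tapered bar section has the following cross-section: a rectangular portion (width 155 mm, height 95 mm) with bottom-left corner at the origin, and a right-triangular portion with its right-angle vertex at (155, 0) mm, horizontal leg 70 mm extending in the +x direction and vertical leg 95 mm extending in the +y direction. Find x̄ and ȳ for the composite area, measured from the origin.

rectangular portion: A = 155 × 95 = 14725.00, centroid at (77.50, 47.50).
triangular portion: A = ½·70·95 = 3325.00, centroid at (178.33, 31.67).
ΣA = 18050.00 mm²
ΣAx̄ = (14725.00)(77.50) + (3325.00)(178.33) = 1734145.83 mm³
ΣAȳ = (14725.00)(47.50) + (3325.00)(31.67) = 804729.17 mm³
x̄ = 1734145.83 / 18050.00 = 96.07 mm
ȳ = 804729.17 / 18050.00 = 44.58 mm

x̄ = 96.07 mm, ȳ = 44.58 mm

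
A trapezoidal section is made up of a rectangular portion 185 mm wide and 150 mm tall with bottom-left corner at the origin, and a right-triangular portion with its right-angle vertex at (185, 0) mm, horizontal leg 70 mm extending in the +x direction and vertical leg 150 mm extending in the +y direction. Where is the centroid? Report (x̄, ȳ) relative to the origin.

Part | A | x̄ᵢ | ȳᵢ | A·x̄ᵢ | A·ȳᵢ
rectangular portion | 27750.00 | 92.50 | 75.00 | 2566875.00 | 2081250.00
triangular portion | 5250.00 | 208.33 | 50.00 | 1093750.00 | 262500.00
Σ | 33000.00 |  |  | 3660625.00 | 2343750.00
x̄ = 3660625.00 / 33000.00 = 110.93 mm
ȳ = 2343750.00 / 33000.00 = 71.02 mm

x̄ = 110.93 mm, ȳ = 71.02 mm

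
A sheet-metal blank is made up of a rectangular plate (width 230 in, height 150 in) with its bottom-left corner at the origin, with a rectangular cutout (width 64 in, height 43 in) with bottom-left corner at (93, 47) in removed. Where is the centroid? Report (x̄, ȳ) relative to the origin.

plate: A = 230 × 150 = 34500.00, centroid at (115.00, 75.00).
hole: A = −(64 × 43) = -2752.00, centroid at (125.00, 68.50).
ΣA = 31748.00 in², ΣAx̄ = 3623500.00 in³, ΣAȳ = 2398988.00 in³.
x̄ = 3623500.00/31748.00 = 114.13 in; ȳ = 2398988.00/31748.00 = 75.56 in.

x̄ = 114.13 in, ȳ = 75.56 in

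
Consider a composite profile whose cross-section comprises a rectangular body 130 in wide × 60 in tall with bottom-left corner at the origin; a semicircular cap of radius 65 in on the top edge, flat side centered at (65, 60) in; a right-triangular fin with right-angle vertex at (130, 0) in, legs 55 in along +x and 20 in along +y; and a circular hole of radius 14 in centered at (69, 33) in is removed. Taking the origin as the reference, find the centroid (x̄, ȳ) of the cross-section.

Part | A | x̄ᵢ | ȳᵢ | A·x̄ᵢ | A·ȳᵢ
rectangular body | 7800.00 | 65.00 | 30.00 | 507000.00 | 234000.00
semicircular top | 6636.61 | 65.00 | 87.59 | 431379.94 | 581280.20
triangular fin | 550.00 | 148.33 | 6.67 | 81583.33 | 3666.67
hole | -615.75 | 69.00 | 33.00 | -42486.90 | -20319.82
Σ | 14370.86 |  |  | 977476.38 | 798627.05
x̄ = 977476.38 / 14370.86 = 68.02 in
ȳ = 798627.05 / 14370.86 = 55.57 in

x̄ = 68.02 in, ȳ = 55.57 in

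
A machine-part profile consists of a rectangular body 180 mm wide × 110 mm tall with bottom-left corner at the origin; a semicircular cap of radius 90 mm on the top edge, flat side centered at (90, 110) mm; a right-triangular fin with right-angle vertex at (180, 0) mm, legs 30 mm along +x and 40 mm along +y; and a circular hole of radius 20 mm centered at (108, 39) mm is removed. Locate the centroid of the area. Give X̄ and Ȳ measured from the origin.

X̄ = 91.17 mm, Ȳ = 92.06 mm

Part | A | x̄ᵢ | ȳᵢ | A·x̄ᵢ | A·ȳᵢ
rectangular body | 19800.00 | 90.00 | 55.00 | 1782000.00 | 1089000.00
semicircular top | 12723.45 | 90.00 | 148.20 | 1145110.52 | 1885579.53
triangular fin | 600.00 | 190.00 | 13.33 | 114000.00 | 8000.00
hole | -1256.64 | 108.00 | 39.00 | -135716.80 | -49008.85
Σ | 31866.81 |  |  | 2905393.72 | 2933570.68
X̄ = 2905393.72 / 31866.81 = 91.17 mm
Ȳ = 2933570.68 / 31866.81 = 92.06 mm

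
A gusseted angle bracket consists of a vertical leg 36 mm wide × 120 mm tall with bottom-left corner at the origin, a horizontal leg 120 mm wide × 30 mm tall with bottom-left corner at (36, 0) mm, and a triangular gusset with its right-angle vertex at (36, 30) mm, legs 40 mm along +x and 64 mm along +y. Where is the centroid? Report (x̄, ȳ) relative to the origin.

x̄ = 52.88 mm, ȳ = 41.19 mm

Part | A | x̄ᵢ | ȳᵢ | A·x̄ᵢ | A·ȳᵢ
vertical leg | 4320.00 | 18.00 | 60.00 | 77760.00 | 259200.00
horizontal leg | 3600.00 | 96.00 | 15.00 | 345600.00 | 54000.00
gusset | 1280.00 | 49.33 | 51.33 | 63146.67 | 65706.67
Σ | 9200.00 |  |  | 486506.67 | 378906.67
x̄ = 486506.67 / 9200.00 = 52.88 mm
ȳ = 378906.67 / 9200.00 = 41.19 mm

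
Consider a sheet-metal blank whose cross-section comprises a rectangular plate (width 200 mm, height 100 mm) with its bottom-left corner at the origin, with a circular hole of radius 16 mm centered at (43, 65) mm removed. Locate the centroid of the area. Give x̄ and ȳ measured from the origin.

x̄ = 102.39 mm, ȳ = 49.37 mm

plate: A = 200 × 100 = 20000.00, centroid at (100.00, 50.00).
hole: A = −π·16² = -804.25, centroid at (43.00, 65.00).
ΣA = 19195.75 mm², ΣAx̄ = 1965417.35 mm³, ΣAȳ = 947723.90 mm³.
x̄ = 1965417.35/19195.75 = 102.39 mm; ȳ = 947723.90/19195.75 = 49.37 mm.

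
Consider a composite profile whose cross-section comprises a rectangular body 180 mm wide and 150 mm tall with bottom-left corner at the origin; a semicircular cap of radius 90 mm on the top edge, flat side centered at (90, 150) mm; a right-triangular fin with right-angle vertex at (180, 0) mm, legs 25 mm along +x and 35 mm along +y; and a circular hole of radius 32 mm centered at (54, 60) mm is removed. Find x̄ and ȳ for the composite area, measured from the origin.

x̄ = 94.30 mm, ȳ = 114.54 mm

rectangular body: A = 180 × 150 = 27000.00, centroid at (90.00, 75.00).
semicircular top: A = ½π·90² = 12723.45, centroid at (90.00, 188.20).
triangular fin: A = ½·25·35 = 437.50, centroid at (188.33, 11.67).
hole: A = −π·32² = -3216.99, centroid at (54.00, 60.00).
ΣA = 36943.96 mm², ΣAx̄ = 3483788.85 mm³, ΣAȳ = 4231602.25 mm³.
x̄ = 3483788.85/36943.96 = 94.30 mm; ȳ = 4231602.25/36943.96 = 114.54 mm.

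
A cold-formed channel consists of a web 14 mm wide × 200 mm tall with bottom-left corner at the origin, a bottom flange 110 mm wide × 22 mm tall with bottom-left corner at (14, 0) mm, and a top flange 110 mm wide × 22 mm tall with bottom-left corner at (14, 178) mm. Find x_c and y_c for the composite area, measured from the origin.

x_c = 46.28 mm, y_c = 100.00 mm

web: A = 14 × 200 = 2800.00, centroid at (7.00, 100.00).
bottom flange: A = 110 × 22 = 2420.00, centroid at (69.00, 11.00).
top flange: A = 110 × 22 = 2420.00, centroid at (69.00, 189.00).
ΣA = 7640.00 mm²
ΣAx_c = (2800.00)(7.00) + (2420.00)(69.00) + (2420.00)(69.00) = 353560.00 mm³
ΣAy_c = (2800.00)(100.00) + (2420.00)(11.00) + (2420.00)(189.00) = 764000.00 mm³
x_c = 353560.00 / 7640.00 = 46.28 mm
y_c = 764000.00 / 7640.00 = 100.00 mm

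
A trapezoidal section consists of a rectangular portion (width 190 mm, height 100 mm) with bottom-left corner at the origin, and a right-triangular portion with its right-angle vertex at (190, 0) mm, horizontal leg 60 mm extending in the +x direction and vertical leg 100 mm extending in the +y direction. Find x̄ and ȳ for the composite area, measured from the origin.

rectangular portion: A = 190 × 100 = 19000.00, centroid at (95.00, 50.00).
triangular portion: A = ½·60·100 = 3000.00, centroid at (210.00, 33.33).
ΣA = 22000.00 mm²
ΣAx̄ = (19000.00)(95.00) + (3000.00)(210.00) = 2435000.00 mm³
ΣAȳ = (19000.00)(50.00) + (3000.00)(33.33) = 1050000.00 mm³
x̄ = 2435000.00 / 22000.00 = 110.68 mm
ȳ = 1050000.00 / 22000.00 = 47.73 mm

x̄ = 110.68 mm, ȳ = 47.73 mm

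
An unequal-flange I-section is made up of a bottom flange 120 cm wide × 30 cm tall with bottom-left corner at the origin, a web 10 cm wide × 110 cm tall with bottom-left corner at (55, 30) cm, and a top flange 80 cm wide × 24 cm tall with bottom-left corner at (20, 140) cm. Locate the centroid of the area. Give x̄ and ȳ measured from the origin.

bottom flange: A = 120 × 30 = 3600.00, centroid at (60.00, 15.00).
web: A = 10 × 110 = 1100.00, centroid at (60.00, 85.00).
top flange: A = 80 × 24 = 1920.00, centroid at (60.00, 152.00).
ΣA = 6620.00 cm², ΣAx̄ = 397200.00 cm³, ΣAȳ = 439340.00 cm³.
x̄ = 397200.00/6620.00 = 60.00 cm; ȳ = 439340.00/6620.00 = 66.37 cm.

x̄ = 60.00 cm, ȳ = 66.37 cm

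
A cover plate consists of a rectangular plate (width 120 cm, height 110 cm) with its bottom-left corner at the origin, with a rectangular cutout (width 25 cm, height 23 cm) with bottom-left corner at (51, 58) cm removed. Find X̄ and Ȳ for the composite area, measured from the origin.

Part | A | x̄ᵢ | ȳᵢ | A·x̄ᵢ | A·ȳᵢ
plate | 13200.00 | 60.00 | 55.00 | 792000.00 | 726000.00
hole | -575.00 | 63.50 | 69.50 | -36512.50 | -39962.50
Σ | 12625.00 |  |  | 755487.50 | 686037.50
X̄ = 755487.50 / 12625.00 = 59.84 cm
Ȳ = 686037.50 / 12625.00 = 54.34 cm

X̄ = 59.84 cm, Ȳ = 54.34 cm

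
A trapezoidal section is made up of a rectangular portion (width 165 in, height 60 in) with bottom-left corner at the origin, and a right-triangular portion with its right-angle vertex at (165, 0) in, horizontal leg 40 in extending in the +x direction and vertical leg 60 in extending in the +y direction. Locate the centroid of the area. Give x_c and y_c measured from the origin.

rectangular portion: A = 165 × 60 = 9900.00, centroid at (82.50, 30.00).
triangular portion: A = ½·40·60 = 1200.00, centroid at (178.33, 20.00).
ΣA = 11100.00 in²
ΣAx_c = (9900.00)(82.50) + (1200.00)(178.33) = 1030750.00 in³
ΣAy_c = (9900.00)(30.00) + (1200.00)(20.00) = 321000.00 in³
x_c = 1030750.00 / 11100.00 = 92.86 in
y_c = 321000.00 / 11100.00 = 28.92 in

x_c = 92.86 in, y_c = 28.92 in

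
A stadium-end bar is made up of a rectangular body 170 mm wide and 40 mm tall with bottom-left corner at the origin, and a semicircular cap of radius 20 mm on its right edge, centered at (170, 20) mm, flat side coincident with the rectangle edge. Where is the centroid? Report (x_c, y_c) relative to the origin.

rectangular body: A = 170 × 40 = 6800.00, centroid at (85.00, 20.00).
semicircular end: A = ½π·20² = 628.32, centroid at (178.49, 20.00).
ΣA = 7428.32 mm²
ΣAx_c = (6800.00)(85.00) + (628.32)(178.49) = 690147.48 mm³
ΣAy_c = (6800.00)(20.00) + (628.32)(20.00) = 148566.37 mm³
x_c = 690147.48 / 7428.32 = 92.91 mm
y_c = 148566.37 / 7428.32 = 20.00 mm

x_c = 92.91 mm, y_c = 20.00 mm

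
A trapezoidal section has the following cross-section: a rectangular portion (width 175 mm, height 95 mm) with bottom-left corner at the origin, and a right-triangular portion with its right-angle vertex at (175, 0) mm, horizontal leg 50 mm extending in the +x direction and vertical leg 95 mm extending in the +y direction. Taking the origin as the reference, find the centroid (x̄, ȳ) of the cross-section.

rectangular portion: A = 175 × 95 = 16625.00, centroid at (87.50, 47.50).
triangular portion: A = ½·50·95 = 2375.00, centroid at (191.67, 31.67).
ΣA = 19000.00 mm², ΣAx̄ = 1909895.83 mm³, ΣAȳ = 864895.83 mm³.
x̄ = 1909895.83/19000.00 = 100.52 mm; ȳ = 864895.83/19000.00 = 45.52 mm.

x̄ = 100.52 mm, ȳ = 45.52 mm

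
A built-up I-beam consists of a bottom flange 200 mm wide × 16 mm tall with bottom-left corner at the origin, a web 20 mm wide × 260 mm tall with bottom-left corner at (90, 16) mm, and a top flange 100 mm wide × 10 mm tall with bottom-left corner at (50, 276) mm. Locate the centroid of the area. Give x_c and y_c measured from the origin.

bottom flange: A = 200 × 16 = 3200.00, centroid at (100.00, 8.00).
web: A = 20 × 260 = 5200.00, centroid at (100.00, 146.00).
top flange: A = 100 × 10 = 1000.00, centroid at (100.00, 281.00).
ΣA = 9400.00 mm², ΣAx_c = 940000.00 mm³, ΣAy_c = 1065800.00 mm³.
x_c = 940000.00/9400.00 = 100.00 mm; y_c = 1065800.00/9400.00 = 113.38 mm.

x_c = 100.00 mm, y_c = 113.38 mm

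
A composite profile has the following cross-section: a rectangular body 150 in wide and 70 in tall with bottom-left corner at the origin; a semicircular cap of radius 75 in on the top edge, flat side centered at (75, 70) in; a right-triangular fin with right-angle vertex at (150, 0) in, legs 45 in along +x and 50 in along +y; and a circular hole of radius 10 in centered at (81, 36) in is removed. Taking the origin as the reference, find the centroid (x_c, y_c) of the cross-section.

rectangular body: A = 150 × 70 = 10500.00, centroid at (75.00, 35.00).
semicircular top: A = ½π·75² = 8835.73, centroid at (75.00, 101.83).
triangular fin: A = ½·45·50 = 1125.00, centroid at (165.00, 16.67).
hole: A = −π·10² = -314.16, centroid at (81.00, 36.00).
ΣA = 20146.57 in²
ΣAx_c = (10500.00)(75.00) + (8835.73)(75.00) + (1125.00)(165.00) + (-314.16)(81.00) = 1610357.80 in³
ΣAy_c = (10500.00)(35.00) + (8835.73)(101.83) + (1125.00)(16.67) + (-314.16)(36.00) = 1274691.32 in³
x_c = 1610357.80 / 20146.57 = 79.93 in
y_c = 1274691.32 / 20146.57 = 63.27 in

x_c = 79.93 in, y_c = 63.27 in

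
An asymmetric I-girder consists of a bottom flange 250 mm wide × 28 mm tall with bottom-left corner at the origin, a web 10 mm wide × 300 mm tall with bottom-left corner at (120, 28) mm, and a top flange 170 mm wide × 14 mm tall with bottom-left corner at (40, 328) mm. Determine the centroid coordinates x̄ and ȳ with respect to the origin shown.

bottom flange: A = 250 × 28 = 7000.00, centroid at (125.00, 14.00).
web: A = 10 × 300 = 3000.00, centroid at (125.00, 178.00).
top flange: A = 170 × 14 = 2380.00, centroid at (125.00, 335.00).
ΣA = 12380.00 mm²
ΣAx̄ = (7000.00)(125.00) + (3000.00)(125.00) + (2380.00)(125.00) = 1547500.00 mm³
ΣAȳ = (7000.00)(14.00) + (3000.00)(178.00) + (2380.00)(335.00) = 1429300.00 mm³
x̄ = 1547500.00 / 12380.00 = 125.00 mm
ȳ = 1429300.00 / 12380.00 = 115.45 mm

x̄ = 125.00 mm, ȳ = 115.45 mm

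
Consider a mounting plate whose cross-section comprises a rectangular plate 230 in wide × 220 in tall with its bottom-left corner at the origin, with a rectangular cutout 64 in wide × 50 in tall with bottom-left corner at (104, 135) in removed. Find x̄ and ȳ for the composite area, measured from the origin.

plate: A = 230 × 220 = 50600.00, centroid at (115.00, 110.00).
hole: A = −(64 × 50) = -3200.00, centroid at (136.00, 160.00).
ΣA = 47400.00 in², ΣAx̄ = 5383800.00 in³, ΣAȳ = 5054000.00 in³.
x̄ = 5383800.00/47400.00 = 113.58 in; ȳ = 5054000.00/47400.00 = 106.62 in.

x̄ = 113.58 in, ȳ = 106.62 in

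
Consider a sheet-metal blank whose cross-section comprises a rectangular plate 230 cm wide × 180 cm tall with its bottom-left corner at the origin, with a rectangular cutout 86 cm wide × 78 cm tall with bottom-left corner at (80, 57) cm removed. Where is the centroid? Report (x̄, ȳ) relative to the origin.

Part | A | x̄ᵢ | ȳᵢ | A·x̄ᵢ | A·ȳᵢ
plate | 41400.00 | 115.00 | 90.00 | 4761000.00 | 3726000.00
hole | -6708.00 | 123.00 | 96.00 | -825084.00 | -643968.00
Σ | 34692.00 |  |  | 3935916.00 | 3082032.00
x̄ = 3935916.00 / 34692.00 = 113.45 cm
ȳ = 3082032.00 / 34692.00 = 88.84 cm

x̄ = 113.45 cm, ȳ = 88.84 cm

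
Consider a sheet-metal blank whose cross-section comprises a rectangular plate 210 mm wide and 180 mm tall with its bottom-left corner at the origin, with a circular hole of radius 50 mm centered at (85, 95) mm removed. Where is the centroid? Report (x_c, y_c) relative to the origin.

plate: A = 210 × 180 = 37800.00, centroid at (105.00, 90.00).
hole: A = −π·50² = -7853.98, centroid at (85.00, 95.00).
ΣA = 29946.02 mm², ΣAx_c = 3301411.56 mm³, ΣAy_c = 2655871.74 mm³.
x_c = 3301411.56/29946.02 = 110.25 mm; y_c = 2655871.74/29946.02 = 88.69 mm.

x_c = 110.25 mm, y_c = 88.69 mm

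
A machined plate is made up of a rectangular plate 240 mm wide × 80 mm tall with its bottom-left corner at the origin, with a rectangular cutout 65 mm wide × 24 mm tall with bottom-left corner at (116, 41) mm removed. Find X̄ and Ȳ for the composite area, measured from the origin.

plate: A = 240 × 80 = 19200.00, centroid at (120.00, 40.00).
hole: A = −(65 × 24) = -1560.00, centroid at (148.50, 53.00).
ΣA = 17640.00 mm², ΣAX̄ = 2072340.00 mm³, ΣAȲ = 685320.00 mm³.
X̄ = 2072340.00/17640.00 = 117.48 mm; Ȳ = 685320.00/17640.00 = 38.85 mm.

X̄ = 117.48 mm, Ȳ = 38.85 mm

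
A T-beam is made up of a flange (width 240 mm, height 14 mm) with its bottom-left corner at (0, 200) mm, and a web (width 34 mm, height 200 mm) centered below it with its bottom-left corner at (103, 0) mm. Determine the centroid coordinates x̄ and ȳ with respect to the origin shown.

web: A = 34 × 200 = 6800.00, centroid at (120.00, 100.00).
flange: A = 240 × 14 = 3360.00, centroid at (120.00, 207.00).
ΣA = 10160.00 mm²
ΣAx̄ = (6800.00)(120.00) + (3360.00)(120.00) = 1219200.00 mm³
ΣAȳ = (6800.00)(100.00) + (3360.00)(207.00) = 1375520.00 mm³
x̄ = 1219200.00 / 10160.00 = 120.00 mm
ȳ = 1375520.00 / 10160.00 = 135.39 mm

x̄ = 120.00 mm, ȳ = 135.39 mm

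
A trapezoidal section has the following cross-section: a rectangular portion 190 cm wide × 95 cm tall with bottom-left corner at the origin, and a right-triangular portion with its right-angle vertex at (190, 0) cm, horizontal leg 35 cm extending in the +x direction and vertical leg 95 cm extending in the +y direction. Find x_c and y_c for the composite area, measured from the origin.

rectangular portion: A = 190 × 95 = 18050.00, centroid at (95.00, 47.50).
triangular portion: A = ½·35·95 = 1662.50, centroid at (201.67, 31.67).
ΣA = 19712.50 cm²
ΣAx_c = (18050.00)(95.00) + (1662.50)(201.67) = 2050020.83 cm³
ΣAy_c = (18050.00)(47.50) + (1662.50)(31.67) = 910020.83 cm³
x_c = 2050020.83 / 19712.50 = 104.00 cm
y_c = 910020.83 / 19712.50 = 46.16 cm

x_c = 104.00 cm, y_c = 46.16 cm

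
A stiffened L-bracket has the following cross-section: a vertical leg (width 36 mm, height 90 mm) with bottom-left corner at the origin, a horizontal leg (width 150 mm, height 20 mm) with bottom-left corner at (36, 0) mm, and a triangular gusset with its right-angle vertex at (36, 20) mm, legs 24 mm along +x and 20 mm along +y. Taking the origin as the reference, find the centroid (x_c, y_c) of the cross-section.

x_c = 62.02 mm, y_c = 28.12 mm

vertical leg: A = 36 × 90 = 3240.00, centroid at (18.00, 45.00).
horizontal leg: A = 150 × 20 = 3000.00, centroid at (111.00, 10.00).
gusset: A = ½·24·20 = 240.00, centroid at (44.00, 26.67).
ΣA = 6480.00 mm², ΣAx_c = 401880.00 mm³, ΣAy_c = 182200.00 mm³.
x_c = 401880.00/6480.00 = 62.02 mm; y_c = 182200.00/6480.00 = 28.12 mm.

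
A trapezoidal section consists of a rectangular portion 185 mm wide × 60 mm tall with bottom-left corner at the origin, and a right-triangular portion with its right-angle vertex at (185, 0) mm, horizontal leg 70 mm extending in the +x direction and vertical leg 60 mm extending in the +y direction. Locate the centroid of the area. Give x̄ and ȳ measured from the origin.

x̄ = 110.93 mm, ȳ = 28.41 mm

rectangular portion: A = 185 × 60 = 11100.00, centroid at (92.50, 30.00).
triangular portion: A = ½·70·60 = 2100.00, centroid at (208.33, 20.00).
ΣA = 13200.00 mm², ΣAx̄ = 1464250.00 mm³, ΣAȳ = 375000.00 mm³.
x̄ = 1464250.00/13200.00 = 110.93 mm; ȳ = 375000.00/13200.00 = 28.41 mm.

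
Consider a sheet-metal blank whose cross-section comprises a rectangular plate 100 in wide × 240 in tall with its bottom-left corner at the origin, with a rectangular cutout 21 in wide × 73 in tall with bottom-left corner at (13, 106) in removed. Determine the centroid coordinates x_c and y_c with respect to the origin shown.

plate: A = 100 × 240 = 24000.00, centroid at (50.00, 120.00).
hole: A = −(21 × 73) = -1533.00, centroid at (23.50, 142.50).
ΣA = 22467.00 in², ΣAx_c = 1163974.50 in³, ΣAy_c = 2661547.50 in³.
x_c = 1163974.50/22467.00 = 51.81 in; y_c = 2661547.50/22467.00 = 118.46 in.

x_c = 51.81 in, y_c = 118.46 in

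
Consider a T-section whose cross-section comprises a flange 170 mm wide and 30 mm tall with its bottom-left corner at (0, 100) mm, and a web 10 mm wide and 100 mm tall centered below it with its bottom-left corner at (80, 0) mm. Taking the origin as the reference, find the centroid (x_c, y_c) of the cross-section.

web: A = 10 × 100 = 1000.00, centroid at (85.00, 50.00).
flange: A = 170 × 30 = 5100.00, centroid at (85.00, 115.00).
ΣA = 6100.00 mm²
ΣAx_c = (1000.00)(85.00) + (5100.00)(85.00) = 518500.00 mm³
ΣAy_c = (1000.00)(50.00) + (5100.00)(115.00) = 636500.00 mm³
x_c = 518500.00 / 6100.00 = 85.00 mm
y_c = 636500.00 / 6100.00 = 104.34 mm

x_c = 85.00 mm, y_c = 104.34 mm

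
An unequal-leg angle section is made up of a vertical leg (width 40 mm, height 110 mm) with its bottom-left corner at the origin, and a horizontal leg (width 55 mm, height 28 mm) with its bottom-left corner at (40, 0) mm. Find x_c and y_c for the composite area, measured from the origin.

x_c = 32.31 mm, y_c = 44.37 mm

vertical leg: A = 40 × 110 = 4400.00, centroid at (20.00, 55.00).
horizontal leg: A = 55 × 28 = 1540.00, centroid at (67.50, 14.00).
ΣA = 5940.00 mm²
ΣAx_c = (4400.00)(20.00) + (1540.00)(67.50) = 191950.00 mm³
ΣAy_c = (4400.00)(55.00) + (1540.00)(14.00) = 263560.00 mm³
x_c = 191950.00 / 5940.00 = 32.31 mm
y_c = 263560.00 / 5940.00 = 44.37 mm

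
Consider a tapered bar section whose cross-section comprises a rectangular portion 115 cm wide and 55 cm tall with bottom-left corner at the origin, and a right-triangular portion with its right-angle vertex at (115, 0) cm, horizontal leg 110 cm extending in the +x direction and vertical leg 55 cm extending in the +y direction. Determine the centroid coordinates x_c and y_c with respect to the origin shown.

rectangular portion: A = 115 × 55 = 6325.00, centroid at (57.50, 27.50).
triangular portion: A = ½·110·55 = 3025.00, centroid at (151.67, 18.33).
ΣA = 9350.00 cm², ΣAx_c = 822479.17 cm³, ΣAy_c = 229395.83 cm³.
x_c = 822479.17/9350.00 = 87.97 cm; y_c = 229395.83/9350.00 = 24.53 cm.

x_c = 87.97 cm, y_c = 24.53 cm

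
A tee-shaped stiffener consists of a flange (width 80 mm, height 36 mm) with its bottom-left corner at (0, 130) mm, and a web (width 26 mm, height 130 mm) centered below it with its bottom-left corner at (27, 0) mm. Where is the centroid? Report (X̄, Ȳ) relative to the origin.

Part | A | x̄ᵢ | ȳᵢ | A·x̄ᵢ | A·ȳᵢ
web | 3380.00 | 40.00 | 65.00 | 135200.00 | 219700.00
flange | 2880.00 | 40.00 | 148.00 | 115200.00 | 426240.00
Σ | 6260.00 |  |  | 250400.00 | 645940.00
X̄ = 250400.00 / 6260.00 = 40.00 mm
Ȳ = 645940.00 / 6260.00 = 103.19 mm

X̄ = 40.00 mm, Ȳ = 103.19 mm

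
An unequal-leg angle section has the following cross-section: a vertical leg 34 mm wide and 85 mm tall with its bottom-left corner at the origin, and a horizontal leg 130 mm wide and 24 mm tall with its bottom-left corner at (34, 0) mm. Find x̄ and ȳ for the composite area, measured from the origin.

vertical leg: A = 34 × 85 = 2890.00, centroid at (17.00, 42.50).
horizontal leg: A = 130 × 24 = 3120.00, centroid at (99.00, 12.00).
ΣA = 6010.00 mm², ΣAx̄ = 358010.00 mm³, ΣAȳ = 160265.00 mm³.
x̄ = 358010.00/6010.00 = 59.57 mm; ȳ = 160265.00/6010.00 = 26.67 mm.

x̄ = 59.57 mm, ȳ = 26.67 mm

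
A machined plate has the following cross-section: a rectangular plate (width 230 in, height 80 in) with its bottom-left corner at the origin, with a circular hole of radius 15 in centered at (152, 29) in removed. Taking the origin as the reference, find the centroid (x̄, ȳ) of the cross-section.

x̄ = 113.52 in, ȳ = 40.44 in

plate: A = 230 × 80 = 18400.00, centroid at (115.00, 40.00).
hole: A = −π·15² = -706.86, centroid at (152.00, 29.00).
ΣA = 17693.14 in²
ΣAx̄ = (18400.00)(115.00) + (-706.86)(152.00) = 2008557.53 in³
ΣAȳ = (18400.00)(40.00) + (-706.86)(29.00) = 715501.11 in³
x̄ = 2008557.53 / 17693.14 = 113.52 in
ȳ = 715501.11 / 17693.14 = 40.44 in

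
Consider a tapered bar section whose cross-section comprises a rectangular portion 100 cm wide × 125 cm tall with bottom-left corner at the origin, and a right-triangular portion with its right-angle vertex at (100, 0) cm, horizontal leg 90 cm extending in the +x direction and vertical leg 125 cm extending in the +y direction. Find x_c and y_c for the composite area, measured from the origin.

x_c = 74.83 cm, y_c = 56.03 cm

Part | A | x̄ᵢ | ȳᵢ | A·x̄ᵢ | A·ȳᵢ
rectangular portion | 12500.00 | 50.00 | 62.50 | 625000.00 | 781250.00
triangular portion | 5625.00 | 130.00 | 41.67 | 731250.00 | 234375.00
Σ | 18125.00 |  |  | 1356250.00 | 1015625.00
x_c = 1356250.00 / 18125.00 = 74.83 cm
y_c = 1015625.00 / 18125.00 = 56.03 cm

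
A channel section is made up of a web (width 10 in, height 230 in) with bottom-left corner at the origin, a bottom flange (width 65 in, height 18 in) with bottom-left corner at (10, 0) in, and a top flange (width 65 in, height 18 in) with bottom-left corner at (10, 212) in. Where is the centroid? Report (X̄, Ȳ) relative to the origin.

Part | A | x̄ᵢ | ȳᵢ | A·x̄ᵢ | A·ȳᵢ
web | 2300.00 | 5.00 | 115.00 | 11500.00 | 264500.00
bottom flange | 1170.00 | 42.50 | 9.00 | 49725.00 | 10530.00
top flange | 1170.00 | 42.50 | 221.00 | 49725.00 | 258570.00
Σ | 4640.00 |  |  | 110950.00 | 533600.00
X̄ = 110950.00 / 4640.00 = 23.91 in
Ȳ = 533600.00 / 4640.00 = 115.00 in

X̄ = 23.91 in, Ȳ = 115.00 in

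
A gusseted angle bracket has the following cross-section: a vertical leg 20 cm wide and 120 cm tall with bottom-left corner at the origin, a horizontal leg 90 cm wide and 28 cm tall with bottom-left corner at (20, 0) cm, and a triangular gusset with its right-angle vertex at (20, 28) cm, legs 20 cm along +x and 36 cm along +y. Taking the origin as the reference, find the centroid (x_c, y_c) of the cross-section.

x_c = 37.39 cm, y_c = 36.68 cm

Part | A | x̄ᵢ | ȳᵢ | A·x̄ᵢ | A·ȳᵢ
vertical leg | 2400.00 | 10.00 | 60.00 | 24000.00 | 144000.00
horizontal leg | 2520.00 | 65.00 | 14.00 | 163800.00 | 35280.00
gusset | 360.00 | 26.67 | 40.00 | 9600.00 | 14400.00
Σ | 5280.00 |  |  | 197400.00 | 193680.00
x_c = 197400.00 / 5280.00 = 37.39 cm
y_c = 193680.00 / 5280.00 = 36.68 cm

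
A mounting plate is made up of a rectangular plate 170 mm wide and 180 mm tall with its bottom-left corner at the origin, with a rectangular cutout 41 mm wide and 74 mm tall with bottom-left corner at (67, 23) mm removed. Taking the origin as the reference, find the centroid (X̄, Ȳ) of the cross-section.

plate: A = 170 × 180 = 30600.00, centroid at (85.00, 90.00).
hole: A = −(41 × 74) = -3034.00, centroid at (87.50, 60.00).
ΣA = 27566.00 mm²
ΣAX̄ = (30600.00)(85.00) + (-3034.00)(87.50) = 2335525.00 mm³
ΣAȲ = (30600.00)(90.00) + (-3034.00)(60.00) = 2571960.00 mm³
X̄ = 2335525.00 / 27566.00 = 84.72 mm
Ȳ = 2571960.00 / 27566.00 = 93.30 mm

X̄ = 84.72 mm, Ȳ = 93.30 mm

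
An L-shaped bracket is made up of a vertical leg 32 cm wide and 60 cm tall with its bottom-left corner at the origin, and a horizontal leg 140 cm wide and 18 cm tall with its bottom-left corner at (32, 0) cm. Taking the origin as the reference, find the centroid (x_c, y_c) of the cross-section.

x_c = 64.81 cm, y_c = 18.08 cm

vertical leg: A = 32 × 60 = 1920.00, centroid at (16.00, 30.00).
horizontal leg: A = 140 × 18 = 2520.00, centroid at (102.00, 9.00).
ΣA = 4440.00 cm², ΣAx_c = 287760.00 cm³, ΣAy_c = 80280.00 cm³.
x_c = 287760.00/4440.00 = 64.81 cm; y_c = 80280.00/4440.00 = 18.08 cm.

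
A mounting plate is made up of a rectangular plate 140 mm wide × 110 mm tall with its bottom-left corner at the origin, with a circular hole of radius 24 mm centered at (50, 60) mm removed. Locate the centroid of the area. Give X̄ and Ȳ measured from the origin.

X̄ = 72.66 mm, Ȳ = 54.33 mm

Part | A | x̄ᵢ | ȳᵢ | A·x̄ᵢ | A·ȳᵢ
plate | 15400.00 | 70.00 | 55.00 | 1078000.00 | 847000.00
hole | -1809.56 | 50.00 | 60.00 | -90477.87 | -108573.44
Σ | 13590.44 |  |  | 987522.13 | 738426.56
X̄ = 987522.13 / 13590.44 = 72.66 mm
Ȳ = 738426.56 / 13590.44 = 54.33 mm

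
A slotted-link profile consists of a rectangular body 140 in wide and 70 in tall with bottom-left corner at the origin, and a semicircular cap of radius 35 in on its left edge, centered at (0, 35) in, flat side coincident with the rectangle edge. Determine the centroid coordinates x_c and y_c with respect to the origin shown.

x_c = 56.07 in, y_c = 35.00 in

Part | A | x̄ᵢ | ȳᵢ | A·x̄ᵢ | A·ȳᵢ
rectangular body | 9800.00 | 70.00 | 35.00 | 686000.00 | 343000.00
semicircular end | 1924.23 | -14.85 | 35.00 | -28583.33 | 67347.89
Σ | 11724.23 |  |  | 657416.67 | 410347.89
x_c = 657416.67 / 11724.23 = 56.07 in
y_c = 410347.89 / 11724.23 = 35.00 in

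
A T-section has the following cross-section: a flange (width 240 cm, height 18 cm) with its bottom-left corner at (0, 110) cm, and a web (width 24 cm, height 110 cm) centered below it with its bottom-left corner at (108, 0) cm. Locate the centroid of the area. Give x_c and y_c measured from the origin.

web: A = 24 × 110 = 2640.00, centroid at (120.00, 55.00).
flange: A = 240 × 18 = 4320.00, centroid at (120.00, 119.00).
ΣA = 6960.00 cm²
ΣAx_c = (2640.00)(120.00) + (4320.00)(120.00) = 835200.00 cm³
ΣAy_c = (2640.00)(55.00) + (4320.00)(119.00) = 659280.00 cm³
x_c = 835200.00 / 6960.00 = 120.00 cm
y_c = 659280.00 / 6960.00 = 94.72 cm

x_c = 120.00 cm, y_c = 94.72 cm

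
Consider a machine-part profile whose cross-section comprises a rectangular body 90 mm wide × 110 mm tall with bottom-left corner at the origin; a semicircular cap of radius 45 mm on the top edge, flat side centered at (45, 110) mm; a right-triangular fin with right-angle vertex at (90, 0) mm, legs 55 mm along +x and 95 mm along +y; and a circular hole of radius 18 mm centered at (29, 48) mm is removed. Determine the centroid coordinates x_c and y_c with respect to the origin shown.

rectangular body: A = 90 × 110 = 9900.00, centroid at (45.00, 55.00).
semicircular top: A = ½π·45² = 3180.86, centroid at (45.00, 129.10).
triangular fin: A = ½·55·95 = 2612.50, centroid at (108.33, 31.67).
hole: A = −π·18² = -1017.88, centroid at (29.00, 48.00).
ΣA = 14675.49 mm²
ΣAx_c = (9900.00)(45.00) + (3180.86)(45.00) + (2612.50)(108.33) + (-1017.88)(29.00) = 842141.24 mm³
ΣAy_c = (9900.00)(55.00) + (3180.86)(129.10) + (2612.50)(31.67) + (-1017.88)(48.00) = 989016.00 mm³
x_c = 842141.24 / 14675.49 = 57.38 mm
y_c = 989016.00 / 14675.49 = 67.39 mm

x_c = 57.38 mm, y_c = 67.39 mm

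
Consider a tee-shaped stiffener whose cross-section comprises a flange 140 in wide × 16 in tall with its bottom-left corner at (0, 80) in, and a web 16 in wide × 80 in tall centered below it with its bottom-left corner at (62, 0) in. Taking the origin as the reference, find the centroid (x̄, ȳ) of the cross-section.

Part | A | x̄ᵢ | ȳᵢ | A·x̄ᵢ | A·ȳᵢ
web | 1280.00 | 70.00 | 40.00 | 89600.00 | 51200.00
flange | 2240.00 | 70.00 | 88.00 | 156800.00 | 197120.00
Σ | 3520.00 |  |  | 246400.00 | 248320.00
x̄ = 246400.00 / 3520.00 = 70.00 in
ȳ = 248320.00 / 3520.00 = 70.55 in

x̄ = 70.00 in, ȳ = 70.55 in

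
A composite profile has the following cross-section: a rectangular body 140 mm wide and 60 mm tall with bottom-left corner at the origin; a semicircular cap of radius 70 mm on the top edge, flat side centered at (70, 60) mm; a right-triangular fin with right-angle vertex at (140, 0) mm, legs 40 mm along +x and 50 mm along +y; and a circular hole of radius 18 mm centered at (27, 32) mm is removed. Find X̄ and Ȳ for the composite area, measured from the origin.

X̄ = 77.90 mm, Ȳ = 57.63 mm

rectangular body: A = 140 × 60 = 8400.00, centroid at (70.00, 30.00).
semicircular top: A = ½π·70² = 7696.90, centroid at (70.00, 89.71).
triangular fin: A = ½·40·50 = 1000.00, centroid at (153.33, 16.67).
hole: A = −π·18² = -1017.88, centroid at (27.00, 32.00).
ΣA = 16079.03 mm², ΣAX̄ = 1252633.82 mm³, ΣAȲ = 926575.42 mm³.
X̄ = 1252633.82/16079.03 = 77.90 mm; Ȳ = 926575.42/16079.03 = 57.63 mm.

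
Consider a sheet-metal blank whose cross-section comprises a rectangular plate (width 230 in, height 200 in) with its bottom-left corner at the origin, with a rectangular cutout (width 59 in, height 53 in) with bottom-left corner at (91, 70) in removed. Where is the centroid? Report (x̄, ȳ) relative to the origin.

Part | A | x̄ᵢ | ȳᵢ | A·x̄ᵢ | A·ȳᵢ
plate | 46000.00 | 115.00 | 100.00 | 5290000.00 | 4600000.00
hole | -3127.00 | 120.50 | 96.50 | -376803.50 | -301755.50
Σ | 42873.00 |  |  | 4913196.50 | 4298244.50
x̄ = 4913196.50 / 42873.00 = 114.60 in
ȳ = 4298244.50 / 42873.00 = 100.26 in

x̄ = 114.60 in, ȳ = 100.26 in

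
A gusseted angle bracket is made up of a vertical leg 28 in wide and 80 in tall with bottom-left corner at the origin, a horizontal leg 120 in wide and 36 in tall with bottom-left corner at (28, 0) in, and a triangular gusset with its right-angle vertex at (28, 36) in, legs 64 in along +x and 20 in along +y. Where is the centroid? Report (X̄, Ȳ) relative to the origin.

Part | A | x̄ᵢ | ȳᵢ | A·x̄ᵢ | A·ȳᵢ
vertical leg | 2240.00 | 14.00 | 40.00 | 31360.00 | 89600.00
horizontal leg | 4320.00 | 88.00 | 18.00 | 380160.00 | 77760.00
gusset | 640.00 | 49.33 | 42.67 | 31573.33 | 27306.67
Σ | 7200.00 |  |  | 443093.33 | 194666.67
X̄ = 443093.33 / 7200.00 = 61.54 in
Ȳ = 194666.67 / 7200.00 = 27.04 in

X̄ = 61.54 in, Ȳ = 27.04 in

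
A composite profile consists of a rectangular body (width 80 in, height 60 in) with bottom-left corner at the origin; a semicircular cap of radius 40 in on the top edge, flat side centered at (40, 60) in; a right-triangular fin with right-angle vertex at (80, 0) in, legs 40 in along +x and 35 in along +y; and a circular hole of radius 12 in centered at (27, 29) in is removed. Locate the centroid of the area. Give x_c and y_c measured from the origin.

rectangular body: A = 80 × 60 = 4800.00, centroid at (40.00, 30.00).
semicircular top: A = ½π·40² = 2513.27, centroid at (40.00, 76.98).
triangular fin: A = ½·40·35 = 700.00, centroid at (93.33, 11.67).
hole: A = −π·12² = -452.39, centroid at (27.00, 29.00).
ΣA = 7560.88 in²
ΣAx_c = (4800.00)(40.00) + (2513.27)(40.00) + (700.00)(93.33) + (-452.39)(27.00) = 345649.79 in³
ΣAy_c = (4800.00)(30.00) + (2513.27)(76.98) + (700.00)(11.67) + (-452.39)(29.00) = 332510.49 in³
x_c = 345649.79 / 7560.88 = 45.72 in
y_c = 332510.49 / 7560.88 = 43.98 in

x_c = 45.72 in, y_c = 43.98 in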